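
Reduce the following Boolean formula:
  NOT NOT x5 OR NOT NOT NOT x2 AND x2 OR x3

NOT NOT x5 OR NOT NOT NOT x2 AND x2 OR x3
= NOT NOT x5 OR NOT x2 AND x2 OR x3   [double negation]
= NOT NOT x5 OR x3   [complement / identity]
= x5 OR x3   [double negation]

x5 OR x3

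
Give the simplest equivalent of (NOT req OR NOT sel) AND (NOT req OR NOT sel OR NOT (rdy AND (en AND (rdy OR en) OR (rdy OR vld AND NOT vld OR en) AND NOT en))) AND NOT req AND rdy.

(NOT req OR NOT sel) AND (NOT req OR NOT sel OR NOT (rdy AND (en AND (rdy OR en) OR (rdy OR vld AND NOT vld OR en) AND NOT en))) AND NOT req AND rdy
= (NOT req OR NOT sel) AND (NOT req OR NOT sel OR NOT (rdy AND (en AND (rdy OR en) OR (rdy OR en) AND NOT en))) AND NOT req AND rdy   (complement / identity)
= (NOT req OR NOT sel) AND (NOT req OR NOT sel OR NOT (rdy AND (rdy OR en))) AND NOT req AND rdy   (distribution)
= (NOT req OR NOT sel) AND (NOT req OR NOT sel OR NOT rdy) AND NOT req AND rdy   (absorption)
= (NOT req OR NOT sel) AND NOT req AND rdy   (absorption)
= NOT req AND rdy   (absorption)

NOT req AND rdy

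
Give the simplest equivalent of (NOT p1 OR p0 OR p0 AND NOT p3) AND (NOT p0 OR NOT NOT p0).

NOT p1 OR p0

(NOT p1 OR p0 OR p0 AND NOT p3) AND (NOT p0 OR NOT NOT p0)
= (NOT p1 OR p0 OR p0 AND NOT p3) AND (NOT p0 OR p0)   (double negation)
= NOT p1 OR p0 OR p0 AND NOT p3   (complement / identity)
= NOT p1 OR p0   (absorption)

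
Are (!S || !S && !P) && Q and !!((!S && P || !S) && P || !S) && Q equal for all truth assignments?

E1: (!S || !S && !P) && Q
    = !S && Q
E2: !!((!S && P || !S) && P || !S) && Q
    = !!(!S && P || !S) && Q
    = (!S && P || !S) && Q
    = !S && Q
Both reduce to !S && Q, so they are equivalent.

Yes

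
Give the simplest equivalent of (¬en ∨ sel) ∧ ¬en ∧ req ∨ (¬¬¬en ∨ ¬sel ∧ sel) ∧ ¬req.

¬en

(¬en ∨ sel) ∧ ¬en ∧ req ∨ (¬¬¬en ∨ ¬sel ∧ sel) ∧ ¬req
= (¬en ∨ sel) ∧ ¬en ∧ req ∨ (¬en ∨ ¬sel ∧ sel) ∧ ¬req   — double negation
= (¬en ∨ sel) ∧ ¬en ∧ req ∨ ¬en ∧ ¬req   — complement / identity
= ¬en ∧ req ∨ ¬en ∧ ¬req   — absorption
= ¬en   — distribution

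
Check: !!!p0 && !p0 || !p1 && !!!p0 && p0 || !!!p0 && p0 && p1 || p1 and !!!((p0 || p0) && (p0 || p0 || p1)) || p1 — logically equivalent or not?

Yes

E1: !!!p0 && !p0 || !p1 && !!!p0 && p0 || !!!p0 && p0 && p1 || p1
    = !!!p0 && !p0 || !!!p0 && p0 || p1   [distribution]
    = !!!p0 || p1   [distribution]
    = !p0 || p1   [double negation]
E2: !!!((p0 || p0) && (p0 || p0 || p1)) || p1
    = !!!(p0 || p0) || p1   [absorption]
    = !!!p0 || p1   [idempotence]
    = !p0 || p1   [double negation]
Both reduce to !p0 || p1, so they are equivalent.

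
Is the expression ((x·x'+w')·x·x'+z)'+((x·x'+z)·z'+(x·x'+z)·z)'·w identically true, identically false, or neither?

((x·x'+w')·x·x'+z)'+((x·x'+z)·z'+(x·x'+z)·z)'·w
= (x·x'+z)'+((x·x'+z)·z'+(x·x'+z)·z)'·w
= (x·x'+z)'+(x·x'+z)'·w
= (x·x'+z)'
= z'
This depends on z, so it is not a constant.

neither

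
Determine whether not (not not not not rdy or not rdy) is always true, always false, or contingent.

always false

not (not not not not rdy or not rdy)
= not not not rdy and rdy   — De Morgan
= not rdy and rdy   — double negation
= False   — complement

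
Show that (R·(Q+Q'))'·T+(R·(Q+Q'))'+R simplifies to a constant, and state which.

(R·(Q+Q'))'·T+(R·(Q+Q'))'+R
= (R·(Q+Q'))'+R   — absorption
= R'+R   — complement / identity
= 1   — complement

1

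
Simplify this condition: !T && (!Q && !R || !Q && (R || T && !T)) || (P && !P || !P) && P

!T && !Q

!T && (!Q && !R || !Q && (R || T && !T)) || (P && !P || !P) && P
= !T && (!Q && !R || !Q && R) || (P && !P || !P) && P   [complement / identity]
= !T && (!Q && !R || !Q && R) || !P && P   [complement / identity]
= !T && (!Q && !R || !Q && R)   [complement / identity]
= !T && !Q   [distribution]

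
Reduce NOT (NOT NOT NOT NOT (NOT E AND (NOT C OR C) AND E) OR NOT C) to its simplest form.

C

NOT (NOT NOT NOT NOT (NOT E AND (NOT C OR C) AND E) OR NOT C)
= NOT (NOT NOT (NOT E AND (NOT C OR C) AND E) OR NOT C)   (double negation)
= NOT (NOT NOT (NOT E AND E) OR NOT C)   (complement / identity)
= NOT (NOT E AND E OR NOT C)   (double negation)
= NOT NOT C   (complement / identity)
= C   (double negation)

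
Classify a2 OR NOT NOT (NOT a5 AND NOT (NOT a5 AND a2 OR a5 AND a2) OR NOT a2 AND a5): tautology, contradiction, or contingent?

a2 OR NOT NOT (NOT a5 AND NOT (NOT a5 AND a2 OR a5 AND a2) OR NOT a2 AND a5)
= a2 OR NOT NOT (NOT a5 AND NOT a2 OR NOT a2 AND a5)   [distribution]
= a2 OR NOT NOT NOT a2   [distribution]
= a2 OR NOT a2   [double negation]
= TRUE   [complement]

tautology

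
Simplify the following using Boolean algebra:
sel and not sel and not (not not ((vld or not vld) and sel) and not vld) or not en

not en

sel and not sel and not (not not ((vld or not vld) and sel) and not vld) or not en
= sel and not sel and (not ((vld or not vld) and sel) or vld) or not en
= sel and not sel and (not sel or vld) or not en
= sel and not sel or not en
= not en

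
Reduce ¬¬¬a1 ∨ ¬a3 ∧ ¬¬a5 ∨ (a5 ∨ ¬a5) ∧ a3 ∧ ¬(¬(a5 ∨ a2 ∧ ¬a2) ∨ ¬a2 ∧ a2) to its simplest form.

¬a1 ∨ a5

¬¬¬a1 ∨ ¬a3 ∧ ¬¬a5 ∨ (a5 ∨ ¬a5) ∧ a3 ∧ ¬(¬(a5 ∨ a2 ∧ ¬a2) ∨ ¬a2 ∧ a2)
= ¬¬¬a1 ∨ ¬a3 ∧ ¬¬a5 ∨ (a5 ∨ ¬a5) ∧ a3 ∧ ¬(¬a5 ∨ ¬a2 ∧ a2)   [complement / identity]
= ¬¬¬a1 ∨ ¬a3 ∧ ¬¬a5 ∨ a3 ∧ ¬(¬a5 ∨ ¬a2 ∧ a2)   [complement / identity]
= ¬¬¬a1 ∨ ¬a3 ∧ ¬¬a5 ∨ a3 ∧ ¬¬a5   [complement / identity]
= ¬¬¬a1 ∨ ¬¬a5   [distribution]
= ¬¬¬a1 ∨ a5   [double negation]
= ¬a1 ∨ a5   [double negation]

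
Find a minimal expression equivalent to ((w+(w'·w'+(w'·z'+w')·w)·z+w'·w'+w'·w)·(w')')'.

((w+(w'·w'+(w'·z'+w')·w)·z+w'·w'+w'·w)·(w')')'
= ((w+(w'·w'+w'·w)·z+w'·w'+w'·w)·(w')')'   (absorption)
= ((w+w'·w'+w'·w)·(w')')'   (absorption)
= ((w+w')·(w')')'   (distribution)
= ((w')')'   (complement / identity)
= w'   (double negation)

w'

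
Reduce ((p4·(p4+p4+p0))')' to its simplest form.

p4

((p4·(p4+p4+p0))')'
= ((p4·(p4+p0))')'   [idempotence]
= p4·(p4+p0)   [double negation]
= p4   [absorption]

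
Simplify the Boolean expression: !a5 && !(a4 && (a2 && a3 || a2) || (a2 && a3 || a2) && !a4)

!a5 && !a2

!a5 && !(a4 && (a2 && a3 || a2) || (a2 && a3 || a2) && !a4)
= !a5 && !(a2 && a3 || a2)   (distribution)
= !a5 && !a2   (absorption)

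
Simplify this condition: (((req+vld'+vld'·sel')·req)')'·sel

req·sel

(((req+vld'+vld'·sel')·req)')'·sel
= (((req+vld')·req)')'·sel   (absorption)
= (req')'·sel   (absorption)
= req·sel   (double negation)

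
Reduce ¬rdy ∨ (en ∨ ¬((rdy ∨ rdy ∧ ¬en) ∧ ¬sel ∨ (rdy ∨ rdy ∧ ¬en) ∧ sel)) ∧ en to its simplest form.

¬rdy ∨ en

¬rdy ∨ (en ∨ ¬((rdy ∨ rdy ∧ ¬en) ∧ ¬sel ∨ (rdy ∨ rdy ∧ ¬en) ∧ sel)) ∧ en
= ¬rdy ∨ (en ∨ ¬(rdy ∨ rdy ∧ ¬en)) ∧ en
= ¬rdy ∨ (en ∨ ¬rdy) ∧ en
= ¬rdy ∨ en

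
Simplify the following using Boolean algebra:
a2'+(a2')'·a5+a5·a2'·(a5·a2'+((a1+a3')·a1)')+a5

a2'+(a2')'·a5+a5·a2'·(a5·a2'+((a1+a3')·a1)')+a5
= a2'+a2·a5+a5·a2'·(a5·a2'+((a1+a3')·a1)')+a5   — double negation
= a2'+a2·a5+a5·a2'·(a5·a2'+a1')+a5   — absorption
= a2'+a2·a5+a5·a2'+a5   — absorption
= a2'+a5+a5   — distribution
= a2'+a5   — idempotence

a2'+a5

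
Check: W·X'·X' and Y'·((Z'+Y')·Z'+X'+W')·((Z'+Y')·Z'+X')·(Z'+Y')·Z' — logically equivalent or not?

E1: W·X'·X'
    = W·X'
E2: Y'·((Z'+Y')·Z'+X'+W')·((Z'+Y')·Z'+X')·(Z'+Y')·Z'
    = Y'·((Z'+Y')·Z'+X')·(Z'+Y')·Z'
    = Y'·(Z'+Y')·Z'
    = Y'·Z'
These differ: at W=1, X=0, Y=1, Z=0, E1 = 1 but E2 = 0.

No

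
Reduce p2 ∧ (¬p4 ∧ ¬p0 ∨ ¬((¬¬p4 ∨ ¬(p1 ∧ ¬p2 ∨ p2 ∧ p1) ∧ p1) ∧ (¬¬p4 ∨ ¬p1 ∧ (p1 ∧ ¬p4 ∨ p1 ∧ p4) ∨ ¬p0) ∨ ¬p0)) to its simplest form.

p2 ∧ (¬p4 ∧ ¬p0 ∨ ¬((¬¬p4 ∨ ¬(p1 ∧ ¬p2 ∨ p2 ∧ p1) ∧ p1) ∧ (¬¬p4 ∨ ¬p1 ∧ (p1 ∧ ¬p4 ∨ p1 ∧ p4) ∨ ¬p0) ∨ ¬p0))
= p2 ∧ (¬p4 ∧ ¬p0 ∨ ¬((¬¬p4 ∨ ¬p1 ∧ p1) ∧ (¬¬p4 ∨ ¬p1 ∧ (p1 ∧ ¬p4 ∨ p1 ∧ p4) ∨ ¬p0) ∨ ¬p0))   — distribution
= p2 ∧ (¬p4 ∧ ¬p0 ∨ ¬((¬¬p4 ∨ ¬p1 ∧ p1) ∧ (¬¬p4 ∨ ¬p1 ∧ p1 ∨ ¬p0) ∨ ¬p0))   — distribution
= p2 ∧ (¬p4 ∧ ¬p0 ∨ ¬(¬¬p4 ∨ ¬p1 ∧ p1 ∨ ¬p0))   — absorption
= p2 ∧ (¬p4 ∧ ¬p0 ∨ ¬(¬¬p4 ∨ ¬p0))   — complement / identity
= p2 ∧ (¬p4 ∧ ¬p0 ∨ ¬p4 ∧ p0)   — De Morgan
= p2 ∧ ¬p4   — distribution

p2 ∧ ¬p4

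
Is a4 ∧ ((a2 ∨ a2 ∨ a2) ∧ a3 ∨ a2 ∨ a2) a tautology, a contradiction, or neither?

neither

a4 ∧ ((a2 ∨ a2 ∨ a2) ∧ a3 ∨ a2 ∨ a2)
= a4 ∧ ((a2 ∨ a2) ∧ a3 ∨ a2 ∨ a2)   [idempotence]
= a4 ∧ (a2 ∨ a2)   [absorption]
= a4 ∧ a2   [idempotence]
This depends on a2, a4, so it is not a constant.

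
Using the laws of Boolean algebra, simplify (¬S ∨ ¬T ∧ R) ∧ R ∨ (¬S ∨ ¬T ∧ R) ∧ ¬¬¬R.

¬S ∨ ¬T ∧ R

(¬S ∨ ¬T ∧ R) ∧ R ∨ (¬S ∨ ¬T ∧ R) ∧ ¬¬¬R
= (¬S ∨ ¬T ∧ R) ∧ R ∨ (¬S ∨ ¬T ∧ R) ∧ ¬R   (double negation)
= ¬S ∨ ¬T ∧ R   (distribution)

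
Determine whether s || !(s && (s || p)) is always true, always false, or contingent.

always true

s || !(s && (s || p))
= s || !s   (absorption)
= true   (complement)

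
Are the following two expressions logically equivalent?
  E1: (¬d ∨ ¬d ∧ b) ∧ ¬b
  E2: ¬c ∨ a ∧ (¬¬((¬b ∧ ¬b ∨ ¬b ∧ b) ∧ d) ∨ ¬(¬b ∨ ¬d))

E1: (¬d ∨ ¬d ∧ b) ∧ ¬b
    = ¬d ∧ ¬b   [absorption]
E2: ¬c ∨ a ∧ (¬¬((¬b ∧ ¬b ∨ ¬b ∧ b) ∧ d) ∨ ¬(¬b ∨ ¬d))
    = ¬c ∨ a ∧ (¬¬(¬b ∧ d) ∨ ¬(¬b ∨ ¬d))   [distribution]
    = ¬c ∨ a ∧ (¬¬(¬b ∧ d) ∨ b ∧ d)   [De Morgan]
    = ¬c ∨ a ∧ (¬b ∧ d ∨ b ∧ d)   [double negation]
    = ¬c ∨ a ∧ d   [distribution]
These differ: at a=1, b=1, c=0, d=1, E1 = 0 but E2 = 1.

No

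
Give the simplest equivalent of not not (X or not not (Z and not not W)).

not not (X or not not (Z and not not W))
= X or not not (Z and not not W)   [double negation]
= X or Z and not not W   [double negation]
= X or Z and W   [double negation]

X or Z and W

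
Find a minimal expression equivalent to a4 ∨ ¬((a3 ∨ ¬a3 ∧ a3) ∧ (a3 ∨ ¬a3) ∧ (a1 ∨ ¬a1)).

a4 ∨ ¬((a3 ∨ ¬a3 ∧ a3) ∧ (a3 ∨ ¬a3) ∧ (a1 ∨ ¬a1))
= a4 ∨ ¬(a3 ∧ (a3 ∨ ¬a3) ∧ (a1 ∨ ¬a1))   (complement / identity)
= a4 ∨ ¬(a3 ∧ (a1 ∨ ¬a1))   (complement / identity)
= a4 ∨ ¬a3   (complement / identity)

a4 ∨ ¬a3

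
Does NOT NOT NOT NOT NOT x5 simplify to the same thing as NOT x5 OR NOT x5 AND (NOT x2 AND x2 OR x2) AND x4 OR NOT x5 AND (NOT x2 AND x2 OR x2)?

Yes

E1: NOT NOT NOT NOT NOT x5
    = NOT NOT NOT x5   (double negation)
    = NOT x5   (double negation)
E2: NOT x5 OR NOT x5 AND (NOT x2 AND x2 OR x2) AND x4 OR NOT x5 AND (NOT x2 AND x2 OR x2)
    = NOT x5 OR NOT x5 AND (NOT x2 AND x2 OR x2)   (absorption)
    = NOT x5 OR NOT x5 AND x2   (complement / identity)
    = NOT x5   (absorption)
Both reduce to NOT x5, so they are equivalent.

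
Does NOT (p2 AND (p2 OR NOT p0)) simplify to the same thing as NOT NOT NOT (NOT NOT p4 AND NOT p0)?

E1: NOT (p2 AND (p2 OR NOT p0))
    = NOT p2
E2: NOT NOT NOT (NOT NOT p4 AND NOT p0)
    = NOT (NOT NOT p4 AND NOT p0)
    = NOT p4 OR p0
These differ: at p0=0, p2=1, p4=0, E1 = 0 but E2 = 1.

No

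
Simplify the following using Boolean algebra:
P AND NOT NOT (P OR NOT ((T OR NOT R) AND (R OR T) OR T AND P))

P AND NOT NOT (P OR NOT ((T OR NOT R) AND (R OR T) OR T AND P))
= P AND NOT NOT (P OR NOT (T OR NOT R AND R OR T AND P))   (distribution)
= P AND NOT NOT (P OR NOT (T OR T AND P))   (complement / identity)
= P AND NOT NOT (P OR NOT T)   (absorption)
= P AND (P OR NOT T)   (double negation)
= P   (absorption)

P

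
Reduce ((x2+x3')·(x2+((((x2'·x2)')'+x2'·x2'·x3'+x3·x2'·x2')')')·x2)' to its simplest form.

x2'

((x2+x3')·(x2+((((x2'·x2)')'+x2'·x2'·x3'+x3·x2'·x2')')')·x2)'
= ((x2+x3')·(x2+((((x2'·x2)')'+x2'·x2')')')·x2)'
= ((x2+x3')·(x2+((x2'·x2+x2'·x2')')')·x2)'
= ((x2+x3')·(x2+((x2')')')·x2)'
= ((x2+x3')·(x2+x2')·x2)'
= ((x2+x3')·x2)'
= x2'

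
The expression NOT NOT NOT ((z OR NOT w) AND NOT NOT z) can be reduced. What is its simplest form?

NOT z

NOT NOT NOT ((z OR NOT w) AND NOT NOT z)
= NOT NOT NOT ((z OR NOT w) AND z)   — double negation
= NOT ((z OR NOT w) AND z)   — double negation
= NOT z   — absorption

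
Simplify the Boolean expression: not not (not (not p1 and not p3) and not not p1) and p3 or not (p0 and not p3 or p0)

not not (not (not p1 and not p3) and not not p1) and p3 or not (p0 and not p3 or p0)
= not (not p1 and not p3 or not p1) and p3 or not (p0 and not p3 or p0)   — De Morgan
= not not p1 and p3 or not (p0 and not p3 or p0)   — absorption
= not not p1 and p3 or not p0   — absorption
= p1 and p3 or not p0   — double negation

p1 and p3 or not p0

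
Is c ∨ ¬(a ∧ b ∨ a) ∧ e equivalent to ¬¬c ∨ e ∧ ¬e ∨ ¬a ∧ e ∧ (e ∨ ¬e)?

Yes

E1: c ∨ ¬(a ∧ b ∨ a) ∧ e
    = c ∨ ¬a ∧ e   [absorption]
E2: ¬¬c ∨ e ∧ ¬e ∨ ¬a ∧ e ∧ (e ∨ ¬e)
    = ¬¬c ∨ e ∧ ¬e ∨ ¬a ∧ e   [complement / identity]
    = c ∨ e ∧ ¬e ∨ ¬a ∧ e   [double negation]
    = c ∨ ¬a ∧ e   [complement / identity]
Both reduce to c ∨ ¬a ∧ e, so they are equivalent.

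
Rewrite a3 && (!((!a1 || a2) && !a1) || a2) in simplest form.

a3 && (a1 || a2)

a3 && (!((!a1 || a2) && !a1) || a2)
= a3 && (!!a1 || a2)   — absorption
= a3 && (a1 || a2)   — double negation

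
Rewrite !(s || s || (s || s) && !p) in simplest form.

!(s || s || (s || s) && !p)
= !(s || s)   [absorption]
= !s   [idempotence]

!s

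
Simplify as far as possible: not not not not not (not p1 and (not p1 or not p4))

not not not not not (not p1 and (not p1 or not p4))
= not not not (not p1 and (not p1 or not p4))   [double negation]
= not not not not p1   [absorption]
= not not p1   [double negation]
= p1   [double negation]

p1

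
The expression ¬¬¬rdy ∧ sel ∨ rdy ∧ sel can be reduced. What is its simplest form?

sel

¬¬¬rdy ∧ sel ∨ rdy ∧ sel
= ¬rdy ∧ sel ∨ rdy ∧ sel   — double negation
= sel   — distribution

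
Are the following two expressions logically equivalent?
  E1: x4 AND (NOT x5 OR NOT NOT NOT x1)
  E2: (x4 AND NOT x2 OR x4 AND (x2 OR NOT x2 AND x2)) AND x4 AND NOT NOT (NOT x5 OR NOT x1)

E1: x4 AND (NOT x5 OR NOT NOT NOT x1)
    = x4 AND (NOT x5 OR NOT x1)   (double negation)
E2: (x4 AND NOT x2 OR x4 AND (x2 OR NOT x2 AND x2)) AND x4 AND NOT NOT (NOT x5 OR NOT x1)
    = (x4 AND NOT x2 OR x4 AND x2) AND x4 AND NOT NOT (NOT x5 OR NOT x1)   (complement / identity)
    = (x4 AND NOT x2 OR x4 AND x2) AND x4 AND (NOT x5 OR NOT x1)   (double negation)
    = x4 AND x4 AND (NOT x5 OR NOT x1)   (distribution)
    = x4 AND (NOT x5 OR NOT x1)   (idempotence)
Both reduce to x4 AND (NOT x5 OR NOT x1), so they are equivalent.

Yes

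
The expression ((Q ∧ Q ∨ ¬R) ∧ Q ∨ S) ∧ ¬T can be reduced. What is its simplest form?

(Q ∨ S) ∧ ¬T

((Q ∧ Q ∨ ¬R) ∧ Q ∨ S) ∧ ¬T
= ((Q ∨ ¬R) ∧ Q ∨ S) ∧ ¬T
= (Q ∨ S) ∧ ¬T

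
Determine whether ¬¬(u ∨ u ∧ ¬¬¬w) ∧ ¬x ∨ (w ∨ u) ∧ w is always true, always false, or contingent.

contingent

¬¬(u ∨ u ∧ ¬¬¬w) ∧ ¬x ∨ (w ∨ u) ∧ w
= (u ∨ u ∧ ¬¬¬w) ∧ ¬x ∨ (w ∨ u) ∧ w   — double negation
= (u ∨ u ∧ ¬¬¬w) ∧ ¬x ∨ w   — absorption
= (u ∨ u ∧ ¬w) ∧ ¬x ∨ w   — double negation
= u ∧ ¬x ∨ w   — absorption
This depends on u, w, x, so it is not a constant.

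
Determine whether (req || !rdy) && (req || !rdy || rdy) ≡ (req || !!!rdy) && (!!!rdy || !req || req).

E1: (req || !rdy) && (req || !rdy || rdy)
    = req || !rdy   — absorption
E2: (req || !!!rdy) && (!!!rdy || !req || req)
    = req && (!req || req) || !!!rdy   — distribution
    = req && (!req || req) || !rdy   — double negation
    = req || !rdy   — complement / identity
Both reduce to req || !rdy, so they are equivalent.

Yes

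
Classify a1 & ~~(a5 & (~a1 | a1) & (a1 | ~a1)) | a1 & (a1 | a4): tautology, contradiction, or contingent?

a1 & ~~(a5 & (~a1 | a1) & (a1 | ~a1)) | a1 & (a1 | a4)
= a1 & ~~(a5 & (a1 | ~a1)) | a1 & (a1 | a4)   [complement / identity]
= a1 & a5 & (a1 | ~a1) | a1 & (a1 | a4)   [double negation]
= a1 & a5 | a1 & (a1 | a4)   [complement / identity]
= a1 & a5 | a1   [absorption]
= a1   [absorption]
This depends on a1, so it is not a constant.

contingent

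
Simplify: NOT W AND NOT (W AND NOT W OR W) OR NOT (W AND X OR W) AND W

NOT W AND NOT (W AND NOT W OR W) OR NOT (W AND X OR W) AND W
= NOT W AND NOT W OR NOT (W AND X OR W) AND W   [complement / identity]
= NOT W AND NOT W OR NOT W AND W   [absorption]
= NOT W   [distribution]

NOT W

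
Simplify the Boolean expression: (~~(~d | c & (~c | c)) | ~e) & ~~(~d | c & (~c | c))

~d | c

(~~(~d | c & (~c | c)) | ~e) & ~~(~d | c & (~c | c))
= ~~(~d | c & (~c | c))   — absorption
= ~d | c & (~c | c)   — double negation
= ~d | c   — complement / identity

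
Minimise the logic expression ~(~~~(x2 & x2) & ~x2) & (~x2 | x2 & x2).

~(~~~(x2 & x2) & ~x2) & (~x2 | x2 & x2)
= (~~(x2 & x2) | x2) & (~x2 | x2 & x2)   [De Morgan]
= (x2 & x2 | x2) & (~x2 | x2 & x2)   [double negation]
= x2 & ~x2 | x2 & x2   [distribution]
= x2   [distribution]

x2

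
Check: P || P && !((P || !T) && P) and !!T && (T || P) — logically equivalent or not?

E1: P || P && !((P || !T) && P)
    = P || P && !P   (absorption)
    = P   (complement / identity)
E2: !!T && (T || P)
    = T && (T || P)   (double negation)
    = T   (absorption)
These differ: at P=0, T=1, E1 = 0 but E2 = 1.

No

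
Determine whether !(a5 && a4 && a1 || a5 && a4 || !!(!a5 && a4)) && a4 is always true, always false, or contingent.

!(a5 && a4 && a1 || a5 && a4 || !!(!a5 && a4)) && a4
= !(a5 && a4 || !!(!a5 && a4)) && a4   — absorption
= !(a5 && a4 || !a5 && a4) && a4   — double negation
= !a4 && a4   — distribution
= false   — complement

always false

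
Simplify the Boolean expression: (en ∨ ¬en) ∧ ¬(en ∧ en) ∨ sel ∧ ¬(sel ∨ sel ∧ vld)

(en ∨ ¬en) ∧ ¬(en ∧ en) ∨ sel ∧ ¬(sel ∨ sel ∧ vld)
= ¬(en ∧ en) ∨ sel ∧ ¬(sel ∨ sel ∧ vld)   — complement / identity
= ¬en ∨ sel ∧ ¬(sel ∨ sel ∧ vld)   — idempotence
= ¬en ∨ sel ∧ ¬sel   — absorption
= ¬en   — complement / identity

¬en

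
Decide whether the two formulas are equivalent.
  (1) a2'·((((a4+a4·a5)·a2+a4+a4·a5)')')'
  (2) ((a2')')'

E1: a2'·((((a4+a4·a5)·a2+a4+a4·a5)')')'
    = a2'·(((a4+a4·a5)')')'   — absorption
    = a2'·(a4+a4·a5)'   — double negation
    = a2'·a4'   — absorption
E2: ((a2')')'
    = a2'   — double negation
These differ: at a2=0, a4=1, a5=0, E1 = 0 but E2 = 1.

No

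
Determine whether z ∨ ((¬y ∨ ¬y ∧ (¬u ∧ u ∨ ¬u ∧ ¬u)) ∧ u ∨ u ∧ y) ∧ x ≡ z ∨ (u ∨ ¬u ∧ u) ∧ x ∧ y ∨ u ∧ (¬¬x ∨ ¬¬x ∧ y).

E1: z ∨ ((¬y ∨ ¬y ∧ (¬u ∧ u ∨ ¬u ∧ ¬u)) ∧ u ∨ u ∧ y) ∧ x
    = z ∨ ((¬y ∨ ¬y ∧ ¬u) ∧ u ∨ u ∧ y) ∧ x   — distribution
    = z ∨ (¬y ∧ u ∨ u ∧ y) ∧ x   — absorption
    = z ∨ u ∧ x   — distribution
E2: z ∨ (u ∨ ¬u ∧ u) ∧ x ∧ y ∨ u ∧ (¬¬x ∨ ¬¬x ∧ y)
    = z ∨ u ∧ x ∧ y ∨ u ∧ (¬¬x ∨ ¬¬x ∧ y)   — complement / identity
    = z ∨ u ∧ x ∧ y ∨ u ∧ ¬¬x   — absorption
    = z ∨ u ∧ x ∧ y ∨ u ∧ x   — double negation
    = z ∨ u ∧ x   — absorption
Both reduce to z ∨ u ∧ x, so they are equivalent.

Yes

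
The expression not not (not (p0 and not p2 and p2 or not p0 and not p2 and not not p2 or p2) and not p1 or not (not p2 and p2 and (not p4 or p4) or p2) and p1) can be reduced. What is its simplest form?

not not (not (p0 and not p2 and p2 or not p0 and not p2 and not not p2 or p2) and not p1 or not (not p2 and p2 and (not p4 or p4) or p2) and p1)
= not not (not (p0 and not p2 and p2 or not p0 and not p2 and p2 or p2) and not p1 or not (not p2 and p2 and (not p4 or p4) or p2) and p1)
= not not (not (p0 and not p2 and p2 or not p0 and not p2 and p2 or p2) and not p1 or not (not p2 and p2 or p2) and p1)
= not not (not (not p2 and p2 or p2) and not p1 or not (not p2 and p2 or p2) and p1)
= not not not (not p2 and p2 or p2)
= not not not p2
= not p2

not p2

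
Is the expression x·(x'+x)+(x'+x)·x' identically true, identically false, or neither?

x·(x'+x)+(x'+x)·x'
= x'+x
= 1

identically true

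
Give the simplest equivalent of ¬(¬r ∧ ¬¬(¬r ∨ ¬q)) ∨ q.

r ∨ q

¬(¬r ∧ ¬¬(¬r ∨ ¬q)) ∨ q
= ¬(¬r ∧ ¬(r ∧ q)) ∨ q
= r ∨ r ∧ q ∨ q
= r ∨ q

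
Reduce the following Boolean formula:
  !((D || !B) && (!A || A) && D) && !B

!((D || !B) && (!A || A) && D) && !B
= !((D || !B) && D) && !B   (complement / identity)
= !D && !B   (absorption)

!D && !B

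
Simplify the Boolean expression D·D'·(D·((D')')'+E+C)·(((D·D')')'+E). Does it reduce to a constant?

0

D·D'·(D·((D')')'+E+C)·(((D·D')')'+E)
= D·D'·(D·D'+E+C)·(((D·D')')'+E)   — double negation
= D·D'·(D·D'+E+C)·(D·D'+E)   — double negation
= D·D'·(D·D'+E)   — absorption
= D·D'   — absorption
= 0   — complement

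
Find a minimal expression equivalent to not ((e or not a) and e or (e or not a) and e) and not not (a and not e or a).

not ((e or not a) and e or (e or not a) and e) and not not (a and not e or a)
= not ((e or not a) and e or (e or not a) and e) and (a and not e or a)   [double negation]
= not ((e or not a) and e) and (a and not e or a)   [idempotence]
= not ((e or not a) and e) and a   [absorption]
= not e and a   [absorption]

not e and a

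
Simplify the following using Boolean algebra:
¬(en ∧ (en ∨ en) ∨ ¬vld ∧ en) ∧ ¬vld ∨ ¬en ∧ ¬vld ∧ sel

¬(en ∧ (en ∨ en) ∨ ¬vld ∧ en) ∧ ¬vld ∨ ¬en ∧ ¬vld ∧ sel
= ¬(en ∧ (en ∨ en ∨ ¬vld)) ∧ ¬vld ∨ ¬en ∧ ¬vld ∧ sel
= ¬(en ∧ (en ∨ ¬vld)) ∧ ¬vld ∨ ¬en ∧ ¬vld ∧ sel
= ¬en ∧ ¬vld ∨ ¬en ∧ ¬vld ∧ sel
= ¬en ∧ ¬vld

¬en ∧ ¬vld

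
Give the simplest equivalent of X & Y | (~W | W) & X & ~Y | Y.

X & Y | (~W | W) & X & ~Y | Y
= X & Y | X & ~Y | Y
= X | Y

X | Y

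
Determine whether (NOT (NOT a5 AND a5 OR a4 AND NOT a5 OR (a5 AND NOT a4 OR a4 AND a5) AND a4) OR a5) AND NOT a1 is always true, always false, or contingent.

contingent

(NOT (NOT a5 AND a5 OR a4 AND NOT a5 OR (a5 AND NOT a4 OR a4 AND a5) AND a4) OR a5) AND NOT a1
= (NOT (NOT a5 AND a5 OR a4 AND NOT a5 OR a5 AND a4) OR a5) AND NOT a1   [distribution]
= (NOT (NOT a5 AND a5 OR a4) OR a5) AND NOT a1   [distribution]
= (NOT a4 OR a5) AND NOT a1   [complement / identity]
This depends on a1, a4, a5, so it is not a constant.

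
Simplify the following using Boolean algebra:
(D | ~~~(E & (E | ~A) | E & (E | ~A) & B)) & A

(D | ~~~(E & (E | ~A) | E & (E | ~A) & B)) & A
= (D | ~~~(E & (E | ~A))) & A   (absorption)
= (D | ~~~E) & A   (absorption)
= (D | ~E) & A   (double negation)

(D | ~E) & A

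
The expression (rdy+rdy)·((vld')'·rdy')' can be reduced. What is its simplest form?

rdy

(rdy+rdy)·((vld')'·rdy')'
= (rdy+rdy)·(vld'+rdy)   [De Morgan]
= rdy+rdy·vld'   [distribution]
= rdy   [absorption]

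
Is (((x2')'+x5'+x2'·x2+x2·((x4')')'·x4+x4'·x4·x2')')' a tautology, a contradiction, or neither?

neither

(((x2')'+x5'+x2'·x2+x2·((x4')')'·x4+x4'·x4·x2')')'
= (((x2')'+x5'+x2'·x2+x2·x4'·x4+x4'·x4·x2')')'   (double negation)
= (((x2')'+x5'+x2'·x2+x4'·x4)')'   (distribution)
= ((x2+x5'+x2'·x2+x4'·x4)')'   (double negation)
= ((x2+x5'+x4'·x4)')'   (complement / identity)
= x2+x5'+x4'·x4   (double negation)
= x2+x5'   (complement / identity)
This depends on x2, x5, so it is not a constant.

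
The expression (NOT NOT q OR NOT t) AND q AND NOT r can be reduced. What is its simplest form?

q AND NOT r

(NOT NOT q OR NOT t) AND q AND NOT r
= (q OR NOT t) AND q AND NOT r   (double negation)
= q AND NOT r   (absorption)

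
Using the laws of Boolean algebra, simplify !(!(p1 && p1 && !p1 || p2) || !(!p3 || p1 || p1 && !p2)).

p2 && (!p3 || p1)

!(!(p1 && p1 && !p1 || p2) || !(!p3 || p1 || p1 && !p2))
= !(!(p1 && !p1 || p2) || !(!p3 || p1 || p1 && !p2))   [idempotence]
= !(!p2 || !(!p3 || p1 || p1 && !p2))   [complement / identity]
= p2 && (!p3 || p1 || p1 && !p2)   [De Morgan]
= p2 && (!p3 || p1)   [absorption]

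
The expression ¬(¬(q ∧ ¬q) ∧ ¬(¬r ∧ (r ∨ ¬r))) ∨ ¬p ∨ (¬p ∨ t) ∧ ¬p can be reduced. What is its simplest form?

¬r ∨ ¬p

¬(¬(q ∧ ¬q) ∧ ¬(¬r ∧ (r ∨ ¬r))) ∨ ¬p ∨ (¬p ∨ t) ∧ ¬p
= ¬(¬(q ∧ ¬q) ∧ ¬(¬r ∧ (r ∨ ¬r))) ∨ ¬p ∨ ¬p
= q ∧ ¬q ∨ ¬r ∧ (r ∨ ¬r) ∨ ¬p ∨ ¬p
= ¬r ∧ (r ∨ ¬r) ∨ ¬p ∨ ¬p
= ¬r ∨ ¬p ∨ ¬p
= ¬r ∨ ¬p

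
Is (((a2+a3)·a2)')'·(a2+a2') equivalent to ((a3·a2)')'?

No

E1: (((a2+a3)·a2)')'·(a2+a2')
    = (((a2+a3)·a2)')'
    = (a2')'
    = a2
E2: ((a3·a2)')'
    = a3·a2
These differ: at a2=1, a3=0, E1 = 1 but E2 = 0.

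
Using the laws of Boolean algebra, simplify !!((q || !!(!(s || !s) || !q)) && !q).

!!((q || !!(!(s || !s) || !q)) && !q)
= !!((q || !((s || !s) && q)) && !q)
= !!((q || !q) && !q)
= !!!q
= !q

!q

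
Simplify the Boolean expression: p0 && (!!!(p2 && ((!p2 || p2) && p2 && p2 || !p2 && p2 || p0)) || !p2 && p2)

p0 && (!!!(p2 && ((!p2 || p2) && p2 && p2 || !p2 && p2 || p0)) || !p2 && p2)
= p0 && (!!!(p2 && (p2 && p2 || !p2 && p2 || p0)) || !p2 && p2)   (complement / identity)
= p0 && (!(p2 && (p2 && p2 || !p2 && p2 || p0)) || !p2 && p2)   (double negation)
= p0 && !(p2 && (p2 && p2 || !p2 && p2 || p0))   (complement / identity)
= p0 && !(p2 && (p2 || p0))   (distribution)
= p0 && !p2   (absorption)

p0 && !p2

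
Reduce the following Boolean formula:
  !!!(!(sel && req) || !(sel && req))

sel && req

!!!(!(sel && req) || !(sel && req))
= !!!!(sel && req)   (idempotence)
= !!(sel && req)   (double negation)
= sel && req   (double negation)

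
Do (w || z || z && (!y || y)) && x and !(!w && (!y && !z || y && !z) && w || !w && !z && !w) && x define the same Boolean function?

Yes

E1: (w || z || z && (!y || y)) && x
    = (w || z || z) && x
    = (w || z) && x
E2: !(!w && (!y && !z || y && !z) && w || !w && !z && !w) && x
    = !(!w && !z && w || !w && !z && !w) && x
    = !(!w && !z) && x
    = (w || z) && x
Both reduce to (w || z) && x, so they are equivalent.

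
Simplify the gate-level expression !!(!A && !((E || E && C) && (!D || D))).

!A && !E

!!(!A && !((E || E && C) && (!D || D)))
= !!(!A && !(E && (!D || D)))   (absorption)
= !!(!A && !E)   (complement / identity)
= !A && !E   (double negation)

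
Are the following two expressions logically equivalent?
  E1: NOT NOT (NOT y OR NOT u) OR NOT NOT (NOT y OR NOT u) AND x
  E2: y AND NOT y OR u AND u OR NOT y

E1: NOT NOT (NOT y OR NOT u) OR NOT NOT (NOT y OR NOT u) AND x
    = NOT NOT (NOT y OR NOT u)
    = NOT y OR NOT u
E2: y AND NOT y OR u AND u OR NOT y
    = y AND NOT y OR u OR NOT y
    = u OR NOT y
These differ: at u=1, x=0, y=1, E1 = 0 but E2 = 1.

No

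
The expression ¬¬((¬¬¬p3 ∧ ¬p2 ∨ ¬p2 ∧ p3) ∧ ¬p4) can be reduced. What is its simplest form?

¬p2 ∧ ¬p4

¬¬((¬¬¬p3 ∧ ¬p2 ∨ ¬p2 ∧ p3) ∧ ¬p4)
= ¬¬((¬p3 ∧ ¬p2 ∨ ¬p2 ∧ p3) ∧ ¬p4)   — double negation
= ¬¬(¬p2 ∧ ¬p4)   — distribution
= ¬p2 ∧ ¬p4   — double negation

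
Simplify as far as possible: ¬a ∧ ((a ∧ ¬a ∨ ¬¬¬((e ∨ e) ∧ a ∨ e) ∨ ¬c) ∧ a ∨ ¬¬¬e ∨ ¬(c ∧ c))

¬a ∧ (¬e ∨ ¬c)

¬a ∧ ((a ∧ ¬a ∨ ¬¬¬((e ∨ e) ∧ a ∨ e) ∨ ¬c) ∧ a ∨ ¬¬¬e ∨ ¬(c ∧ c))
= ¬a ∧ ((a ∧ ¬a ∨ ¬¬¬(e ∧ a ∨ e) ∨ ¬c) ∧ a ∨ ¬¬¬e ∨ ¬(c ∧ c))   (idempotence)
= ¬a ∧ ((a ∧ ¬a ∨ ¬¬¬e ∨ ¬c) ∧ a ∨ ¬¬¬e ∨ ¬(c ∧ c))   (absorption)
= ¬a ∧ ((¬¬¬e ∨ ¬c) ∧ a ∨ ¬¬¬e ∨ ¬(c ∧ c))   (complement / identity)
= ¬a ∧ ((¬¬¬e ∨ ¬c) ∧ a ∨ ¬¬¬e ∨ ¬c)   (idempotence)
= ¬a ∧ (¬¬¬e ∨ ¬c)   (absorption)
= ¬a ∧ (¬e ∨ ¬c)   (double negation)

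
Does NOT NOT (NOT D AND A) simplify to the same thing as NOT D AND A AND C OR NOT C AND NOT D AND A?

E1: NOT NOT (NOT D AND A)
    = NOT D AND A   (double negation)
E2: NOT D AND A AND C OR NOT C AND NOT D AND A
    = NOT D AND A   (distribution)
Both reduce to NOT D AND A, so they are equivalent.

Yes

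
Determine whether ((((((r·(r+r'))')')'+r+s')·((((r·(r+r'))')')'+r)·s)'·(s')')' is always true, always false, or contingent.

always true

((((((r·(r+r'))')')'+r+s')·((((r·(r+r'))')')'+r)·s)'·(s')')'
= ((((((r·(r+r'))')')'+r)·s)'·(s')')'
= (((((r')')'+r)·s)'·(s')')'
= (((r'+r)·s)'·(s')')'
= (s'·(s')')'
= s+s'
= 1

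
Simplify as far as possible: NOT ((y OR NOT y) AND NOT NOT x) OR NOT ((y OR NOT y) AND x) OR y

NOT ((y OR NOT y) AND NOT NOT x) OR NOT ((y OR NOT y) AND x) OR y
= NOT ((y OR NOT y) AND x) OR NOT ((y OR NOT y) AND x) OR y   [double negation]
= NOT ((y OR NOT y) AND x) OR y   [idempotence]
= NOT x OR y   [complement / identity]

NOT x OR y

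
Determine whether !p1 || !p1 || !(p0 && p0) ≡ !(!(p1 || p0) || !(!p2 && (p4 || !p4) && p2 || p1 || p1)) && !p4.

No

E1: !p1 || !p1 || !(p0 && p0)
    = !p1 || !(p0 && p0)   (idempotence)
    = !p1 || !p0   (idempotence)
E2: !(!(p1 || p0) || !(!p2 && (p4 || !p4) && p2 || p1 || p1)) && !p4
    = !(!(p1 || p0) || !(!p2 && p2 || p1 || p1)) && !p4   (complement / identity)
    = (p1 || p0) && (!p2 && p2 || p1 || p1) && !p4   (De Morgan)
    = (p1 || p0) && (!p2 && p2 || p1) && !p4   (idempotence)
    = (p1 || p0) && p1 && !p4   (complement / identity)
    = p1 && !p4   (absorption)
These differ: at p0=0, p1=0, p2=0, p4=1, E1 = 1 but E2 = 0.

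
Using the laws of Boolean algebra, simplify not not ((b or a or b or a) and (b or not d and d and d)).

not not ((b or a or b or a) and (b or not d and d and d))
= not not ((b or a or b or a) and (b or not d and d))   — idempotence
= not not ((b or a) and (b or not d and d))   — idempotence
= not not ((b or a) and b)   — complement / identity
= not not b   — absorption
= b   — double negation

b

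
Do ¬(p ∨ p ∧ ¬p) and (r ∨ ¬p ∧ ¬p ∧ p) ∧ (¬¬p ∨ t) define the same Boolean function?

No

E1: ¬(p ∨ p ∧ ¬p)
    = ¬p   — complement / identity
E2: (r ∨ ¬p ∧ ¬p ∧ p) ∧ (¬¬p ∨ t)
    = (r ∨ ¬p ∧ p) ∧ (¬¬p ∨ t)   — idempotence
    = (r ∨ ¬p ∧ p) ∧ (p ∨ t)   — double negation
    = r ∧ (p ∨ t)   — complement / identity
These differ: at p=0, r=0, t=0, E1 = 1 but E2 = 0.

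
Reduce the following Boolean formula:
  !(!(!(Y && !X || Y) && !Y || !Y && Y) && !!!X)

!Y || X

!(!(!(Y && !X || Y) && !Y || !Y && Y) && !!!X)
= !(!(!Y && !Y || !Y && Y) && !!!X)   [absorption]
= !(!!Y && !!!X)   [distribution]
= !Y || !!X   [De Morgan]
= !Y || X   [double negation]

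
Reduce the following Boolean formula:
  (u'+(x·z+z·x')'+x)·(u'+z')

(u'+(x·z+z·x')'+x)·(u'+z')
= (u'+z'+x)·(u'+z')
= u'+z'

u'+z'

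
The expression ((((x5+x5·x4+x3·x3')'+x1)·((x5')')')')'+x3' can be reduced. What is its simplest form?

((((x5+x5·x4+x3·x3')'+x1)·((x5')')')')'+x3'
= ((((x5+x5·x4)'+x1)·((x5')')')')'+x3'   — complement / identity
= (((x5'+x1)·((x5')')')')'+x3'   — absorption
= (((x5'+x1)·x5')')'+x3'   — double negation
= ((x5')')'+x3'   — absorption
= x5'+x3'   — double negation

x5'+x3'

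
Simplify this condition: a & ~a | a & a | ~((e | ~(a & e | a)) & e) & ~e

a | ~e

a & ~a | a & a | ~((e | ~(a & e | a)) & e) & ~e
= a & ~a | a & a | ~((e | ~a) & e) & ~e   (absorption)
= a | ~((e | ~a) & e) & ~e   (distribution)
= a | ~e & ~e   (absorption)
= a | ~e   (idempotence)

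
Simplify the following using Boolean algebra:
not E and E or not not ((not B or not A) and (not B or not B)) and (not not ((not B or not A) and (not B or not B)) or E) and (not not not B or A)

not B

not E and E or not not ((not B or not A) and (not B or not B)) and (not not ((not B or not A) and (not B or not B)) or E) and (not not not B or A)
= not E and E or not not ((not B or not A) and (not B or not B)) and (not not not B or A)   — absorption
= not E and E or not not ((not B or not A) and not B) and (not not not B or A)   — idempotence
= not E and E or not not not B and (not not not B or A)   — absorption
= not E and E or not not not B   — absorption
= not E and E or not B   — double negation
= not B   — complement / identity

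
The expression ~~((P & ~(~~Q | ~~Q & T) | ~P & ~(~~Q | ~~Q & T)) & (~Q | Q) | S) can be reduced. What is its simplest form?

~~((P & ~(~~Q | ~~Q & T) | ~P & ~(~~Q | ~~Q & T)) & (~Q | Q) | S)
= ~~(~(~~Q | ~~Q & T) & (~Q | Q) | S)   (distribution)
= ~~(~(~~Q | ~~Q & T) | S)   (complement / identity)
= ~~(~~~Q | S)   (absorption)
= ~~(~Q | S)   (double negation)
= ~Q | S   (double negation)

~Q | S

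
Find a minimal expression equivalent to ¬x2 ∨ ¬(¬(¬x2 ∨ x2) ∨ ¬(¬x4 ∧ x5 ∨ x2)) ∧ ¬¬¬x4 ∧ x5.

¬x2 ∨ ¬x4 ∧ x5

¬x2 ∨ ¬(¬(¬x2 ∨ x2) ∨ ¬(¬x4 ∧ x5 ∨ x2)) ∧ ¬¬¬x4 ∧ x5
= ¬x2 ∨ (¬x2 ∨ x2) ∧ (¬x4 ∧ x5 ∨ x2) ∧ ¬¬¬x4 ∧ x5   (De Morgan)
= ¬x2 ∨ (¬x2 ∨ x2) ∧ (¬x4 ∧ x5 ∨ x2) ∧ ¬x4 ∧ x5   (double negation)
= ¬x2 ∨ (¬x4 ∧ x5 ∨ x2) ∧ ¬x4 ∧ x5   (complement / identity)
= ¬x2 ∨ ¬x4 ∧ x5   (absorption)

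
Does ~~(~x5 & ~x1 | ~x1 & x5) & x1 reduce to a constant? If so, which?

~~(~x5 & ~x1 | ~x1 & x5) & x1
= ~~~x1 & x1   [distribution]
= ~x1 & x1   [double negation]
= 0   [complement]

yes, False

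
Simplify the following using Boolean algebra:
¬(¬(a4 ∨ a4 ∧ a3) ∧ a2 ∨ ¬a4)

¬(¬(a4 ∨ a4 ∧ a3) ∧ a2 ∨ ¬a4)
= ¬(¬a4 ∧ a2 ∨ ¬a4)   (absorption)
= ¬¬a4   (absorption)
= a4   (double negation)

a4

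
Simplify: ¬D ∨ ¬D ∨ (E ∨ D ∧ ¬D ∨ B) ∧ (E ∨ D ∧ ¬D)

¬D ∨ ¬D ∨ (E ∨ D ∧ ¬D ∨ B) ∧ (E ∨ D ∧ ¬D)
= ¬D ∨ ¬D ∨ E ∨ D ∧ ¬D   [absorption]
= ¬D ∨ ¬D ∨ E   [complement / identity]
= ¬D ∨ E   [idempotence]

¬D ∨ E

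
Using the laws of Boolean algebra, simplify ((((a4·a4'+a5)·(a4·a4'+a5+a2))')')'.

((((a4·a4'+a5)·(a4·a4'+a5+a2))')')'
= (((a4·a4'+a5)')')'
= ((a5')')'
= a5'

a5'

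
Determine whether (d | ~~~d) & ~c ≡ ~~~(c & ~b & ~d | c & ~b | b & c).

E1: (d | ~~~d) & ~c
    = (d | ~d) & ~c   — double negation
    = ~c   — complement / identity
E2: ~~~(c & ~b & ~d | c & ~b | b & c)
    = ~~~(c & ~b | b & c)   — absorption
    = ~~~c   — distribution
    = ~c   — double negation
Both reduce to ~c, so they are equivalent.

Yes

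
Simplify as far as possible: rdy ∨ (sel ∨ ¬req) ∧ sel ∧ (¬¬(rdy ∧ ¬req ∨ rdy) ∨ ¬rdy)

rdy ∨ (sel ∨ ¬req) ∧ sel ∧ (¬¬(rdy ∧ ¬req ∨ rdy) ∨ ¬rdy)
= rdy ∨ sel ∧ (¬¬(rdy ∧ ¬req ∨ rdy) ∨ ¬rdy)
= rdy ∨ sel ∧ (¬¬rdy ∨ ¬rdy)
= rdy ∨ sel ∧ (rdy ∨ ¬rdy)
= rdy ∨ sel

rdy ∨ sel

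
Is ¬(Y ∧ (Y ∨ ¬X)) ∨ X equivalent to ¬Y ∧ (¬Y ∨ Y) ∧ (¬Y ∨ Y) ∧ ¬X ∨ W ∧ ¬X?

E1: ¬(Y ∧ (Y ∨ ¬X)) ∨ X
    = ¬Y ∨ X   [absorption]
E2: ¬Y ∧ (¬Y ∨ Y) ∧ (¬Y ∨ Y) ∧ ¬X ∨ W ∧ ¬X
    = ¬Y ∧ (¬Y ∨ Y) ∧ ¬X ∨ W ∧ ¬X   [complement / identity]
    = ¬Y ∧ ¬X ∨ W ∧ ¬X   [complement / identity]
    = ¬X ∧ (¬Y ∨ W)   [distribution]
These differ: at W=0, X=1, Y=1, E1 = 1 but E2 = 0.

No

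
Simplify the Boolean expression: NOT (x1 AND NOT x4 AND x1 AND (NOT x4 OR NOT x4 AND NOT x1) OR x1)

NOT x1

NOT (x1 AND NOT x4 AND x1 AND (NOT x4 OR NOT x4 AND NOT x1) OR x1)
= NOT (x1 AND NOT x4 AND x1 AND NOT x4 OR x1)
= NOT (x1 AND NOT x4 OR x1)
= NOT x1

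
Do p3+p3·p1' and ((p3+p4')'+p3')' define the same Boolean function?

Yes

E1: p3+p3·p1'
    = p3   [absorption]
E2: ((p3+p4')'+p3')'
    = (p3+p4')·p3   [De Morgan]
    = p3   [absorption]
Both reduce to p3, so they are equivalent.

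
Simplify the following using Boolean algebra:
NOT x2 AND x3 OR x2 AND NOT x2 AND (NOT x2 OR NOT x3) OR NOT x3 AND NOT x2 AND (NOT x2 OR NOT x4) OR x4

NOT x2 AND x3 OR x2 AND NOT x2 AND (NOT x2 OR NOT x3) OR NOT x3 AND NOT x2 AND (NOT x2 OR NOT x4) OR x4
= NOT x2 AND x3 OR x2 AND NOT x2 AND (NOT x2 OR NOT x3) OR NOT x3 AND NOT x2 OR x4
= NOT x2 AND x3 OR x2 AND NOT x2 OR NOT x3 AND NOT x2 OR x4
= NOT x2 AND x3 OR NOT x3 AND NOT x2 OR x4
= NOT x2 OR x4

NOT x2 OR x4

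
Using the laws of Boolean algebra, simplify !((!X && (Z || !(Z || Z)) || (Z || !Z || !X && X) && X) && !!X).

!X

!((!X && (Z || !(Z || Z)) || (Z || !Z || !X && X) && X) && !!X)
= !((!X && (Z || !(Z || Z)) || (Z || !Z) && X) && !!X)   (complement / identity)
= !((!X && (Z || !Z) || (Z || !Z) && X) && !!X)   (idempotence)
= !((Z || !Z) && !!X)   (distribution)
= !!!X   (complement / identity)
= !X   (double negation)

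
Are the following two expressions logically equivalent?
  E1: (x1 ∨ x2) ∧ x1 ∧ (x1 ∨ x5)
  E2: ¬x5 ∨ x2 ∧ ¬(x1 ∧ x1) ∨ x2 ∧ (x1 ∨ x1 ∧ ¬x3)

E1: (x1 ∨ x2) ∧ x1 ∧ (x1 ∨ x5)
    = (x1 ∨ x2) ∧ x1   [absorption]
    = x1   [absorption]
E2: ¬x5 ∨ x2 ∧ ¬(x1 ∧ x1) ∨ x2 ∧ (x1 ∨ x1 ∧ ¬x3)
    = ¬x5 ∨ x2 ∧ ¬x1 ∨ x2 ∧ (x1 ∨ x1 ∧ ¬x3)   [idempotence]
    = ¬x5 ∨ x2 ∧ ¬x1 ∨ x2 ∧ x1   [absorption]
    = ¬x5 ∨ x2   [distribution]
These differ: at x1=0, x2=0, x3=0, x5=0, E1 = 0 but E2 = 1.

No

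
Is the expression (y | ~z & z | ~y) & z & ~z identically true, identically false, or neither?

identically false

(y | ~z & z | ~y) & z & ~z
= (y | ~y) & z & ~z
= z & ~z
= 0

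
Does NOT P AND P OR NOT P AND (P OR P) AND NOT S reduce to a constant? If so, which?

NOT P AND P OR NOT P AND (P OR P) AND NOT S
= NOT P AND P OR NOT P AND P AND NOT S
= NOT P AND P
= FALSE

yes, False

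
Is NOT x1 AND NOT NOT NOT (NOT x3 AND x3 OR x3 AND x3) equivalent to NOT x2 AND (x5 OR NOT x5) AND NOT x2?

E1: NOT x1 AND NOT NOT NOT (NOT x3 AND x3 OR x3 AND x3)
    = NOT x1 AND NOT (NOT x3 AND x3 OR x3 AND x3)   [double negation]
    = NOT x1 AND NOT x3   [distribution]
E2: NOT x2 AND (x5 OR NOT x5) AND NOT x2
    = NOT x2 AND NOT x2   [complement / identity]
    = NOT x2   [idempotence]
These differ: at x1=0, x2=1, x3=0, x5=0, E1 = 1 but E2 = 0.

No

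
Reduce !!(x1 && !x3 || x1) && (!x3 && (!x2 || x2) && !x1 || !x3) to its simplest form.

x1 && !x3

!!(x1 && !x3 || x1) && (!x3 && (!x2 || x2) && !x1 || !x3)
= !!x1 && (!x3 && (!x2 || x2) && !x1 || !x3)
= !!x1 && (!x3 && !x1 || !x3)
= x1 && (!x3 && !x1 || !x3)
= x1 && !x3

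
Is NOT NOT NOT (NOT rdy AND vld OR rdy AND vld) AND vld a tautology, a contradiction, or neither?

NOT NOT NOT (NOT rdy AND vld OR rdy AND vld) AND vld
= NOT NOT NOT vld AND vld   — distribution
= NOT vld AND vld   — double negation
= FALSE   — complement

contradiction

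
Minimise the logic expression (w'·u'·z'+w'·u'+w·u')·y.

u'·y

(w'·u'·z'+w'·u'+w·u')·y
= (w'·u'+w·u')·y   [absorption]
= u'·y   [distribution]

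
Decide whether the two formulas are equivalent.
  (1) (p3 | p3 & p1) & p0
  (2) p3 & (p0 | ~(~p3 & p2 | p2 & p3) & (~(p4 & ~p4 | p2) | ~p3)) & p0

E1: (p3 | p3 & p1) & p0
    = p3 & p0   [absorption]
E2: p3 & (p0 | ~(~p3 & p2 | p2 & p3) & (~(p4 & ~p4 | p2) | ~p3)) & p0
    = p3 & (p0 | ~p2 & (~(p4 & ~p4 | p2) | ~p3)) & p0   [distribution]
    = p3 & (p0 | ~p2 & (~p2 | ~p3)) & p0   [complement / identity]
    = p3 & (p0 | ~p2) & p0   [absorption]
    = p3 & p0   [absorption]
Both reduce to p3 & p0, so they are equivalent.

Yes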